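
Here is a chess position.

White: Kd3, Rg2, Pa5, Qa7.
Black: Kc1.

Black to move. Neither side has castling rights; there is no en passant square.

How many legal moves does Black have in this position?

Black to move; king on c1.
In check: no.
Legal moves: Kd1, Kb1.
Count: 2.

2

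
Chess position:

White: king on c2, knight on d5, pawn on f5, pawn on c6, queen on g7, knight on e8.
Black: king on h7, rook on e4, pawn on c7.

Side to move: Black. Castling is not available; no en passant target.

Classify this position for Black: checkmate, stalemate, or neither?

checkmate

Black to move; black king on h7.
In check: yes, from the white queen on g7.
King squares — g6: attacked by Pf5; h6: attacked by Qg7; g7: attacked by Ne8; g8: attacked by Qg7; h8: attacked by Qg7.
Legal moves for Black: none.
In check with no legal moves → checkmate.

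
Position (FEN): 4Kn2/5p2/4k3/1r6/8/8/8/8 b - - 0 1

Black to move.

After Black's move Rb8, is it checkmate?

yes

After Rb8: white king on e8; in check: yes, from the black rook on b8.
King squares — d7: attacked by Ke6; e7: attacked by Ke6; f7: attacked by Ke6; d8: attacked by Rb8; f8: attacked by Rb8.
White has no legal moves → checkmate.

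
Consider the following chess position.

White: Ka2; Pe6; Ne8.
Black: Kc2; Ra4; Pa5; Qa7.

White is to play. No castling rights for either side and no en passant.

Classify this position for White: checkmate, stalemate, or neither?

checkmate

White to move; white king on a2.
In check: yes, from the black rook on a4.
King squares — a1: attacked by Ra4; b1: attacked by Kc2; b2: attacked by Kc2; a3: attacked by Ra4; b3: attacked by Kc2.
Legal moves for White: none.
In check with no legal moves → checkmate.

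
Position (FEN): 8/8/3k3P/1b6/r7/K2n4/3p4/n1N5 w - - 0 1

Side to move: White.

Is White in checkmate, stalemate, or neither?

White to move; white king on a3.
In check: yes, from the black rook on a4.
King squares — a2: attacked by Ra4; b2: attacked by Nd3; b3: attacked by Na1; a4: attacked by Bb5; b4: attacked by Nd3.
Legal moves for White: none.
In check with no legal moves → checkmate.

checkmate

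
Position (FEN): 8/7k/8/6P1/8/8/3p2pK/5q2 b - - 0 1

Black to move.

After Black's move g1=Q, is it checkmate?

After g1=Q: white king on h2; in check: yes, from the black queen on g1.
King squares — g1: attacked by Qf1; h1: attacked by Qg1; g2: attacked by Qf1; g3: attacked by Qg1; h3: attacked by Qf1.
White has no legal moves → checkmate.

yes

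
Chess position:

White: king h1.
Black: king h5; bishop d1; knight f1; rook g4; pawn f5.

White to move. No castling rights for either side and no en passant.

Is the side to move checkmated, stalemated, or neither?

stalemate

White to move; white king on h1.
In check: no.
King squares — g1: attacked by Rg4; g2: attacked by Rg4; h2: attacked by Nf1.
Legal moves for White: none.
Not in check and no legal moves → stalemate.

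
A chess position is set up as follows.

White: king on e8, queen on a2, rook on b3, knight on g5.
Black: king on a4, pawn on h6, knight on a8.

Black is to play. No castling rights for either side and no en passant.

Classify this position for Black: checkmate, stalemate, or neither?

checkmate

Black to move; black king on a4.
In check: yes, from the white queen on a2.
King squares — a3: attacked by Qa2; b3: attacked by Qa2; b4: attacked by Rb3; a5: attacked by Qa2; b5: attacked by Rb3.
Legal moves for Black: none.
In check with no legal moves → checkmate.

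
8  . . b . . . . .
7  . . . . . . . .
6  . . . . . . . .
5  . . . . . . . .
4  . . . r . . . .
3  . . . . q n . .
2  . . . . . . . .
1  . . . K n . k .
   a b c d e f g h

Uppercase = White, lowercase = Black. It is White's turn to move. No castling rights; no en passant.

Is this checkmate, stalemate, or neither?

checkmate

White to move; white king on d1.
In check: yes, from the black rook on d4.
King squares — c1: attacked by Qe3; e1: attacked by Qe3; c2: attacked by Ne1; d2: attacked by Qe3; e2: attacked by Qe3.
Legal moves for White: none.
In check with no legal moves → checkmate.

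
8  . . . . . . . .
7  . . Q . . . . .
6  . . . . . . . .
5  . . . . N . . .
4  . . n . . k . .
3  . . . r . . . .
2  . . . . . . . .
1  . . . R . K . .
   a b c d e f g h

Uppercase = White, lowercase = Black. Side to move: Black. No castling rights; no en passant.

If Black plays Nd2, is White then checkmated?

no

After Nd2: white king on f1; in check: yes, from the black knight on d2.
White has 6 legal replies: Kg2, Kf2, Ke2, Kg1, Ke1, Rxd2.
In check but a legal move exists → not checkmate.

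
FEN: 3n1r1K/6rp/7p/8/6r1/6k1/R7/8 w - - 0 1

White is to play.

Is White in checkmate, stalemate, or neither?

White to move; white king on h8.
In check: yes, from the black rook on f8.
King squares — g7: attacked by Rg4; h7: attacked by Rg7; g8: attacked by Rg7.
Legal moves for White: none.
In check with no legal moves → checkmate.

checkmate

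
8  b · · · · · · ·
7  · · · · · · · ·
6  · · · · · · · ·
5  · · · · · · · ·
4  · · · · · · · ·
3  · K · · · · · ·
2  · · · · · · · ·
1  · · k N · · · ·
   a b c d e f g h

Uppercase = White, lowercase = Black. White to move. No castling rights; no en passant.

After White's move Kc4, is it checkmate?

After Kc4: black king on c1; in check: no.
Black is not in check, so this cannot be checkmate.

no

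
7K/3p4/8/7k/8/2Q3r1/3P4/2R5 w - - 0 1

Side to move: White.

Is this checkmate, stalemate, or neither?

White to move; white king on h8.
In check: no.
Legal moves for White include: Kh7, Qc8, Qg7, Qc7, Qf6, Qc6, Qe5+, Qc5+, Qa5+, Qd4, Qc4, Qb4, Qxg3, Qf3+, Qe3, Qd3, Qb3, Qa3, ... (list truncated; more exist).
White has legal moves and is not in check → neither.

neither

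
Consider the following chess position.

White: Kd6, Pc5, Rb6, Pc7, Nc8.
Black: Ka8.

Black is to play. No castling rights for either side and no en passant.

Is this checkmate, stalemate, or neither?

Black to move; black king on a8.
In check: no.
King squares — a7: attacked by Nc8; b7: attacked by Rb6; b8: attacked by Rb6.
Legal moves for Black: none.
Not in check and no legal moves → stalemate.

stalemate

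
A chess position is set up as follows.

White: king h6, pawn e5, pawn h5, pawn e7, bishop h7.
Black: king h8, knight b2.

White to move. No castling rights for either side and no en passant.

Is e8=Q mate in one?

After e8=Q: black king on h8; in check: yes, from the white queen on e8.
King squares — g7: attacked by Kh6; h7: attacked by Kh6; g8: attacked by Bh7.
Black has no legal moves → checkmate.

yes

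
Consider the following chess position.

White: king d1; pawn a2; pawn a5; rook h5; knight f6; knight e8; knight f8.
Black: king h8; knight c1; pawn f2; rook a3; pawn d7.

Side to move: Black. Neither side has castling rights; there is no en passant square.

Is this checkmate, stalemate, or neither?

Black to move; black king on h8.
In check: yes, from the white rook on h5.
King squares — g7: attacked by Ne8; h7: attacked by Rh5; g8: attacked by Nf6.
Legal moves for Black: none.
In check with no legal moves → checkmate.

checkmate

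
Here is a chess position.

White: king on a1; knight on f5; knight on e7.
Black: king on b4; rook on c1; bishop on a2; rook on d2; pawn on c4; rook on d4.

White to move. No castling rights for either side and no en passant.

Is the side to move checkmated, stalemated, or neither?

checkmate

White to move; white king on a1.
In check: yes, from the black rook on c1.
King squares — b1: attacked by Rc1; a2: attacked by Rd2; b2: attacked by Rd2.
Legal moves for White: none.
In check with no legal moves → checkmate.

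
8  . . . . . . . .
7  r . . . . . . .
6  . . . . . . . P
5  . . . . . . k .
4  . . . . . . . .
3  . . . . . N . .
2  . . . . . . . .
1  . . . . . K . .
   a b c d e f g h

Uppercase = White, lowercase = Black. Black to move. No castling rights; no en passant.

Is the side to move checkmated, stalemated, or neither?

neither

Black to move; black king on g5.
In check: yes, from the white knight on f3.
King squares — f4: available; g4: available; h4: attacked by Nf3; f5: available; h5: available; f6: available; g6: available; h6: available.
Legal moves for Black: Kxh6, Kg6, Kf6, Kh5, Kf5, Kg4, Kf4.
Black is in check but has 7 legal moves → neither.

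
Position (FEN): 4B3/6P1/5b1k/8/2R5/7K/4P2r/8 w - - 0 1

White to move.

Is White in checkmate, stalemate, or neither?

neither

White to move; white king on h3.
In check: yes, from the black rook on h2.
King squares — g2: attacked by Rh2; h2: available; g3: available; g4: available; h4: attacked by Rh2.
Legal moves for White: Kg4, Kg3, Kxh2.
White is in check but has 3 legal moves → neither.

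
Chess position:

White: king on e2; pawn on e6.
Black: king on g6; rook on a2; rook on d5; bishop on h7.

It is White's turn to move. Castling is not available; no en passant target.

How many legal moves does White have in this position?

White to move; king on e2.
In check: yes, from the black rook on a2.
Legal moves: Kf3, Ke3, Kf1, Ke1.
Count: 4.

4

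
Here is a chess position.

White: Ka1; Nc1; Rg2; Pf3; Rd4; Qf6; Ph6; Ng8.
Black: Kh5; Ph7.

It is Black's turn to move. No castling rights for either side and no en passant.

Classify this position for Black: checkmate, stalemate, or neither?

Black to move; black king on h5.
In check: no.
King squares — g4: attacked by Rg2; h4: attacked by Rd4; g5: attacked by Rg2; g6: attacked by Rg2; h6: attacked by Qf6.
Legal moves for Black: none.
Not in check and no legal moves → stalemate.

stalemate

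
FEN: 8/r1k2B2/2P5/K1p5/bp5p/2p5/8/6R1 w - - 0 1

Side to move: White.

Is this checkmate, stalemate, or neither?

checkmate

White to move; white king on a5.
In check: yes, from the black rook on a7.
King squares — a4: attacked by Ra7; b4: attacked by Pc5; b5: attacked by Ba4; a6: attacked by Ra7; b6: attacked by Kc7.
Legal moves for White: none.
In check with no legal moves → checkmate.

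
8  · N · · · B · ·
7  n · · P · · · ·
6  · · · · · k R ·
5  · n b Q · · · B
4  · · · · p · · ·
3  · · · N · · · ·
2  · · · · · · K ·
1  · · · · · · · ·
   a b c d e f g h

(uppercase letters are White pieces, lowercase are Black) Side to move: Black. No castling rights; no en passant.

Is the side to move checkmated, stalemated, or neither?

checkmate

Black to move; black king on f6.
In check: yes, from the white rook on g6.
King squares — e5: attacked by Nd3; f5: attacked by Qd5; g5: attacked by Qd5; e6: attacked by Qd5; g6: attacked by Bh5; e7: attacked by Bf8; f7: attacked by Qd5; g7: attacked by Rg6.
Legal moves for Black: none.
In check with no legal moves → checkmate.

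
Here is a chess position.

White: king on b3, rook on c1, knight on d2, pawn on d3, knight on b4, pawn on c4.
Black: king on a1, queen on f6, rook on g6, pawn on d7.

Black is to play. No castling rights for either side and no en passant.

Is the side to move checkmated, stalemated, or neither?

checkmate

Black to move; black king on a1.
In check: yes, from the white rook on c1.
King squares — b1: attacked by Rc1; a2: attacked by Kb3; b2: attacked by Kb3.
Legal moves for Black: none.
In check with no legal moves → checkmate.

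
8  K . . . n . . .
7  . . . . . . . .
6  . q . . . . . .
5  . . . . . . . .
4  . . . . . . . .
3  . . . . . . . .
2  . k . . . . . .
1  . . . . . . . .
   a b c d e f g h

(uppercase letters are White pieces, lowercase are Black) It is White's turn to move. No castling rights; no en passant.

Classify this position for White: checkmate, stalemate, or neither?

White to move; white king on a8.
In check: no.
King squares — a7: attacked by Qb6; b7: attacked by Qb6; b8: attacked by Qb6.
Legal moves for White: none.
Not in check and no legal moves → stalemate.

stalemate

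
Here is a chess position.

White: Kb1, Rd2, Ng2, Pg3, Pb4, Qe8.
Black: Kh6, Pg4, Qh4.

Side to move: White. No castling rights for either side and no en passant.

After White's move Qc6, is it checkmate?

no

After Qc6: black king on h6; in check: yes, from the white queen on c6.
Black has 5 legal replies: Kh7, Kg7, Kh5, Kg5, Qf6.
In check but a legal move exists → not checkmate.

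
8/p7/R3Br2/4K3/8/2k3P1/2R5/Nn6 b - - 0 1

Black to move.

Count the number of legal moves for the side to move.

2

Black to move; king on c3.
In check: yes, from the white rook on c2.
Legal moves: Kb4, Kd3.
Count: 2.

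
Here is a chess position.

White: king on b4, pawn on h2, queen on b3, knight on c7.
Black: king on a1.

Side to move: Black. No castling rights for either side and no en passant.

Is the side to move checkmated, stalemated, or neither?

Black to move; black king on a1.
In check: no.
King squares — b1: attacked by Qb3; a2: attacked by Qb3; b2: attacked by Qb3.
Legal moves for Black: none.
Not in check and no legal moves → stalemate.

stalemate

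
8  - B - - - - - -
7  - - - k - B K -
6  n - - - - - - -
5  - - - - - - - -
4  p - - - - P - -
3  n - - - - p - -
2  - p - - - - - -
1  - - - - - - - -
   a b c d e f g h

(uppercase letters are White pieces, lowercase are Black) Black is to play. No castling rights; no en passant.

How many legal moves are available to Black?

17

Black to move; king on d7.
In check: no.
Legal moves: Kd8, Kc8, Ke7, Kc6, Nxb8, Nc7, Nc5, Nb4, Nb5, Nc4, Nc2, Nb1, f2, b1=Q, b1=R, b1=B, b1=N.
Count: 17.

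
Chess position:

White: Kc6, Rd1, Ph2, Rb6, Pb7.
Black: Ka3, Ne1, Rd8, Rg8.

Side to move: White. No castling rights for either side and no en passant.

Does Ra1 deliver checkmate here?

After Ra1: black king on a3; in check: yes, from the white rook on a1.
King squares — a2: attacked by Ra1; b2: attacked by Rb6; b3: attacked by Rb6; a4: attacked by Ra1; b4: attacked by Rb6.
Black has no legal moves → checkmate.

yes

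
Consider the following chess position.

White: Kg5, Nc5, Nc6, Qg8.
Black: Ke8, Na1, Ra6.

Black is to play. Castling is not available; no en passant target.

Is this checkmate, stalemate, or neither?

checkmate

Black to move; black king on e8.
In check: yes, from the white queen on g8.
King squares — d7: attacked by Nc5; e7: attacked by Nc6; f7: attacked by Qg8; d8: attacked by Nc6; f8: attacked by Qg8.
Legal moves for Black: none.
In check with no legal moves → checkmate.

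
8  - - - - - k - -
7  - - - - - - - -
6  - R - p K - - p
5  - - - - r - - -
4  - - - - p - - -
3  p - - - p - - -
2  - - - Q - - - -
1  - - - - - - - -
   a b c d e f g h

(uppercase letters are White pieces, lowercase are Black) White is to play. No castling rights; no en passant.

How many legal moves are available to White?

3

White to move; king on e6.
In check: yes, from the black rook on e5.
Legal moves: Kd7, Kf6, Kxd6.
Count: 3.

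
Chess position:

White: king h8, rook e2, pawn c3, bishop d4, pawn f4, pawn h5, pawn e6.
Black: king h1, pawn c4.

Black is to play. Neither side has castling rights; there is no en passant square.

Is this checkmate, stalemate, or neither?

Black to move; black king on h1.
In check: no.
King squares — g1: attacked by Bd4; g2: attacked by Re2; h2: attacked by Re2.
Legal moves for Black: none.
Not in check and no legal moves → stalemate.

stalemate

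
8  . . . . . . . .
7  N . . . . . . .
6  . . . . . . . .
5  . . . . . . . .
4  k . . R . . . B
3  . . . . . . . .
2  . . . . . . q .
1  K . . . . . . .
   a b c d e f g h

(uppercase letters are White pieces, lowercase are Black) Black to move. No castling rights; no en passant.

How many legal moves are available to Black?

Black to move; king on a4.
In check: yes, from the white rook on d4.
Legal moves: Ka5, Kb3, Ka3.
Count: 3.

3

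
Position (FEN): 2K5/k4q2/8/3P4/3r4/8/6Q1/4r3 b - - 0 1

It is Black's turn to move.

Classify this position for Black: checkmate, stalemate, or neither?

Black to move; black king on a7.
In check: no.
Legal moves for Black include: Qg8+, Qf8+, Qe8+, Qh7, Qg7, Qe7, Qd7+, Qc7+, Qb7+, Qg6, Qf6, Qe6+, Qh5, Qf5+, Qxd5, Qf4, Qf3, Qf2, ... (list truncated; more exist).
Black has legal moves and is not in check → neither.

neither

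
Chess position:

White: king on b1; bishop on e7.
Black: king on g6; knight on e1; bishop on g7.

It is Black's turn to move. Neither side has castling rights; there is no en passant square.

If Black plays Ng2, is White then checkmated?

After Ng2: white king on b1; in check: no.
White is not in check, so this cannot be checkmate.

no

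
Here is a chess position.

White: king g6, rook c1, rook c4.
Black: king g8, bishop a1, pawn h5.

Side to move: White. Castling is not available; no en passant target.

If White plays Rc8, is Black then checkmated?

After Rc8: black king on g8; in check: yes, from the white rook on c8.
King squares — f7: attacked by Kg6; g7: attacked by Kg6; h7: attacked by Kg6; f8: attacked by Rc8; h8: attacked by Rc8.
Black has no legal moves → checkmate.

yes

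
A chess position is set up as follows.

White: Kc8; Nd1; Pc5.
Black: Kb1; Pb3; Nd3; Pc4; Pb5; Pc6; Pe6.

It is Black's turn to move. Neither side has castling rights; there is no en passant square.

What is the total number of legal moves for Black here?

Black to move; king on b1.
In check: no.
Legal moves: Ne5, Nxc5, Nf4, Nb4, Nf2, Nb2, Ne1, Nc1, Kc2, Ka2, Kc1, Ka1, e5, b4, c3, b2.
Count: 16.

16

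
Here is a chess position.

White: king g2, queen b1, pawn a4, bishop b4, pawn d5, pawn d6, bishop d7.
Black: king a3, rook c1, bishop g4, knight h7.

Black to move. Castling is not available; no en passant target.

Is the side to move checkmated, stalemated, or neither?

checkmate

Black to move; black king on a3.
In check: yes, from the white bishop on b4.
King squares — a2: attacked by Qb1; b2: attacked by Qb1; b3: attacked by Qb1; a4: attacked by Bd7; b4: attacked by Qb1.
Legal moves for Black: none.
In check with no legal moves → checkmate.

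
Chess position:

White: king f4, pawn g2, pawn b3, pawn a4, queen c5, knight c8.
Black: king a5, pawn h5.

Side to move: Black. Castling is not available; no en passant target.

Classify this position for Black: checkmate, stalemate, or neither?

Black to move; black king on a5.
In check: yes, from the white queen on c5.
Legal moves for Black: Ka6.
Black is in check but has 1 legal move → neither.

neither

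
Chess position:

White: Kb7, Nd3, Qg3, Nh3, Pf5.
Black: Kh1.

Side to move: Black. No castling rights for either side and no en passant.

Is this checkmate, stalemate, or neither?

Black to move; black king on h1.
In check: no.
King squares — g1: attacked by Qg3; g2: attacked by Qg3; h2: attacked by Qg3.
Legal moves for Black: none.
Not in check and no legal moves → stalemate.

stalemate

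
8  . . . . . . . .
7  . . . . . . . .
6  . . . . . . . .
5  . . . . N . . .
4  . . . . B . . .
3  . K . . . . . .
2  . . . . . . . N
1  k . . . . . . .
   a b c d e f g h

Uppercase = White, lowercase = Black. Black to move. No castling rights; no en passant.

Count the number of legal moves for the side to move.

Black to move; king on a1.
In check: no.
Legal moves: none.
Count: 0.

0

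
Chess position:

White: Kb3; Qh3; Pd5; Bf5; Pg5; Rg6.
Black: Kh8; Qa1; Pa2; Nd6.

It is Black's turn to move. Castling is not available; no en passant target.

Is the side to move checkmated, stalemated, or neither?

Black to move; black king on h8.
In check: yes, from the white queen on h3.
King squares — g7: attacked by Rg6; h7: attacked by Qh3; g8: attacked by Rg6.
Legal moves for Black: none.
In check with no legal moves → checkmate.

checkmate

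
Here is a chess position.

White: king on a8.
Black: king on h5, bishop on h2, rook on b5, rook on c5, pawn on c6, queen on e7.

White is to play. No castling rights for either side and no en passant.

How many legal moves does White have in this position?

0

White to move; king on a8.
In check: no.
Legal moves: none.
Count: 0.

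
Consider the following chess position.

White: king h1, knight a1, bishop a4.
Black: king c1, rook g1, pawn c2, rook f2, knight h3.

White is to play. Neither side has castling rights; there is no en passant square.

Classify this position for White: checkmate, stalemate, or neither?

checkmate

White to move; white king on h1.
In check: yes, from the black rook on g1.
King squares — g1: attacked by Nh3; g2: attacked by Rg1; h2: attacked by Rf2.
Legal moves for White: none.
In check with no legal moves → checkmate.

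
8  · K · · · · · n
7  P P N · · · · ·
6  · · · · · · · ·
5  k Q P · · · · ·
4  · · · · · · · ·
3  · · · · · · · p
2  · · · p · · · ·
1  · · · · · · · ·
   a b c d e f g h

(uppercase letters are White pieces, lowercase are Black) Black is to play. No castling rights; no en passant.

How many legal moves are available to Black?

0

Black to move; king on a5.
In check: yes, from the white queen on b5.
Legal moves: none.
Count: 0.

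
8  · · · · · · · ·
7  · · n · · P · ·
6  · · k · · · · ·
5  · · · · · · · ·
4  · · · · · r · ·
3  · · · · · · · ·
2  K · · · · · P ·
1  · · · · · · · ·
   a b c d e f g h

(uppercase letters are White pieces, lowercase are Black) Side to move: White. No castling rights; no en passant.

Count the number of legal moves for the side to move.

White to move; king on a2.
In check: no.
Legal moves: Kb3, Ka3, Kb2, Kb1, Ka1, f8=Q, f8=R, f8=B, f8=N, g3, g4.
Count: 11.

11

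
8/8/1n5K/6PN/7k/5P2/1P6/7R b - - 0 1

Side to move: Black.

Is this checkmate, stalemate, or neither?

Black to move; black king on h4.
In check: yes, from the white rook on h1.
King squares — g3: attacked by Nh5; h3: attacked by Rh1; g4: attacked by Pf3; g5: attacked by Kh6; h5: attacked by Rh1.
Legal moves for Black: none.
In check with no legal moves → checkmate.

checkmate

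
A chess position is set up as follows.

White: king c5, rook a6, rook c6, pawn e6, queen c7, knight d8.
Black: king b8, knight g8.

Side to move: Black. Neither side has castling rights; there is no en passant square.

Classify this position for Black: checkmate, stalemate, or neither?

Black to move; black king on b8.
In check: yes, from the white queen on c7.
King squares — a7: attacked by Ra6; b7: attacked by Qc7; c7: attacked by Rc6; a8: attacked by Ra6; c8: attacked by Qc7.
Legal moves for Black: none.
In check with no legal moves → checkmate.

checkmate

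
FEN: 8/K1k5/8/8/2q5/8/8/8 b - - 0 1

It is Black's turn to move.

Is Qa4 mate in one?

After Qa4: white king on a7; in check: yes, from the black queen on a4.
King squares — a6: attacked by Qa4; b6: attacked by Kc7; b7: attacked by Kc7; a8: attacked by Qa4; b8: attacked by Kc7.
White has no legal moves → checkmate.

yes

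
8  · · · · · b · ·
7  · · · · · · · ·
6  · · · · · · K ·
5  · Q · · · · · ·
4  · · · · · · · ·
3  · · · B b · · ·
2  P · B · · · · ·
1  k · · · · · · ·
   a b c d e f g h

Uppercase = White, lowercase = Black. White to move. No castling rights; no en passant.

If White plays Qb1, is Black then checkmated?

yes

After Qb1: black king on a1; in check: yes, from the white queen on b1.
King squares — b1: attacked by Bc2; a2: attacked by Qb1; b2: attacked by Qb1.
Black has no legal moves → checkmate.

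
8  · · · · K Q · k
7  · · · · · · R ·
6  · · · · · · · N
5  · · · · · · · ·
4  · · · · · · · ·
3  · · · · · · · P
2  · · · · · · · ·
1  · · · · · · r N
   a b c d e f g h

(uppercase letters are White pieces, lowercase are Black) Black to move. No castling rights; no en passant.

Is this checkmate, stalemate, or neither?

Black to move; black king on h8.
In check: yes, from the white queen on f8.
King squares — g7: attacked by Qf8; h7: attacked by Rg7; g8: attacked by Nh6.
Legal moves for Black: none.
In check with no legal moves → checkmate.

checkmate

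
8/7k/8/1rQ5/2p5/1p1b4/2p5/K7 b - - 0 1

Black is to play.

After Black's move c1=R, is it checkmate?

no

After c1=R: white king on a1; in check: yes, from the black rook on c1.
White has 1 legal reply: Kb2.
In check but a legal move exists → not checkmate.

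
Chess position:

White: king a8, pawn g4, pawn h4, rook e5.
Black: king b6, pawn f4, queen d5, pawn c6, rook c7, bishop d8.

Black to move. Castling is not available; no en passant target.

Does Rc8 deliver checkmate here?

yes

After Rc8: white king on a8; in check: yes, from the black rook on c8.
King squares — a7: attacked by Kb6; b7: attacked by Kb6; b8: attacked by Rc8.
White has no legal moves → checkmate.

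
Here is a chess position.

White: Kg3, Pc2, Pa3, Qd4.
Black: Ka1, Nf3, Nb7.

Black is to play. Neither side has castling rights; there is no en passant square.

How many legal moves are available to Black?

Black to move; king on a1.
In check: yes, from the white queen on d4.
Legal moves: Ka2, Kb1, Nxd4.
Count: 3.

3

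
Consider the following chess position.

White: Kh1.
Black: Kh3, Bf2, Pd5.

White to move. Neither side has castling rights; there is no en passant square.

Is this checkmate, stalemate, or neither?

White to move; white king on h1.
In check: no.
King squares — g1: attacked by Bf2; g2: attacked by Kh3; h2: attacked by Kh3.
Legal moves for White: none.
Not in check and no legal moves → stalemate.

stalemate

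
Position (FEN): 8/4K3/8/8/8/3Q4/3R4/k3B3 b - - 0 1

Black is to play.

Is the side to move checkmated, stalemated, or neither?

stalemate

Black to move; black king on a1.
In check: no.
King squares — b1: attacked by Qd3; a2: attacked by Rd2; b2: attacked by Rd2.
Legal moves for Black: none.
Not in check and no legal moves → stalemate.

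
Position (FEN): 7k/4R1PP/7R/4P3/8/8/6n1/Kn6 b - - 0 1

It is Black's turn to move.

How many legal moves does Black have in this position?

Black to move; king on h8.
In check: yes, from the white pawn on g7.
Legal moves: none.
Count: 0.

0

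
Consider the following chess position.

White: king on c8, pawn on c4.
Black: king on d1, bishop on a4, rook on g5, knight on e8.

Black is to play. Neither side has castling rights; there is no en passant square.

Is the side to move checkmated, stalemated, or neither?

neither

Black to move; black king on d1.
In check: no.
Legal moves for Black include: Ng7, Nc7, Nf6, Nd6+, Rg8, Rg7, Rg6, Rh5, Rf5, Re5, Rd5, Rc5+, Rb5, Ra5, Rg4, Rg3, Rg2, Rg1, ... (list truncated; more exist).
Black has legal moves and is not in check → neither.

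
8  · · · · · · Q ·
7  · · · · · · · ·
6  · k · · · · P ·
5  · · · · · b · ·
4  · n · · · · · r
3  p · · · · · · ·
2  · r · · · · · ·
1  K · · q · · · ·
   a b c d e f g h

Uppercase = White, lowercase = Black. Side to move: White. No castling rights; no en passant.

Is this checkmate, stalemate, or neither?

White to move; white king on a1.
In check: yes, from the black queen on d1.
King squares — b1: attacked by Qd1; a2: attacked by Rb2; b2: attacked by Pa3.
Legal moves for White: none.
In check with no legal moves → checkmate.

checkmate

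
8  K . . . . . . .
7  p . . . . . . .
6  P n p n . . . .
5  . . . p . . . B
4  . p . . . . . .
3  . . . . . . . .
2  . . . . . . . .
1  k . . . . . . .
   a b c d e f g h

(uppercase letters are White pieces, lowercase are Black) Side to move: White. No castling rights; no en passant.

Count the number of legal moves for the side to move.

White to move; king on a8.
In check: yes, from the black knight on b6.
Legal moves: Kb8, Kxa7.
Count: 2.

2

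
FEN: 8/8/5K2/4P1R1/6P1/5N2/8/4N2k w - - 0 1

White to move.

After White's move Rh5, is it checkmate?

yes

After Rh5: black king on h1; in check: yes, from the white rook on h5.
King squares — g1: attacked by Nf3; g2: attacked by Ne1; h2: attacked by Nf3.
Black has no legal moves → checkmate.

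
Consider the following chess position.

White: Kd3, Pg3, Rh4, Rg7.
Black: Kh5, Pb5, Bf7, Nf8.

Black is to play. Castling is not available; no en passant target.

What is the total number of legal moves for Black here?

0

Black to move; king on h5.
In check: yes, from the white rook on h4.
Legal moves: none.
Count: 0.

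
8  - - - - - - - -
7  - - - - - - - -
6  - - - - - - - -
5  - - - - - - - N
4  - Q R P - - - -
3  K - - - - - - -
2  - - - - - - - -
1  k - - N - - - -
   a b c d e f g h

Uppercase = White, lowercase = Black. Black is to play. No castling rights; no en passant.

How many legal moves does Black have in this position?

0

Black to move; king on a1.
In check: no.
Legal moves: none.
Count: 0.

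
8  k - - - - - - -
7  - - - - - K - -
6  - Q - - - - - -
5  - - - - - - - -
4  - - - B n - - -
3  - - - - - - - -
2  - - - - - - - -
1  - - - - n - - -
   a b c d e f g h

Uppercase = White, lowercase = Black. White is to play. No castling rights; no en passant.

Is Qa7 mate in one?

yes

After Qa7: black king on a8; in check: yes, from the white queen on a7.
King squares — a7: attacked by Bd4; b7: attacked by Qa7; b8: attacked by Qa7.
Black has no legal moves → checkmate.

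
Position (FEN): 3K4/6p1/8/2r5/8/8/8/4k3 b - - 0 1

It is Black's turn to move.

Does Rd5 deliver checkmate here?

no

After Rd5: white king on d8; in check: yes, from the black rook on d5.
White has 4 legal replies: Ke8, Kc8, Ke7, Kc7.
In check but a legal move exists → not checkmate.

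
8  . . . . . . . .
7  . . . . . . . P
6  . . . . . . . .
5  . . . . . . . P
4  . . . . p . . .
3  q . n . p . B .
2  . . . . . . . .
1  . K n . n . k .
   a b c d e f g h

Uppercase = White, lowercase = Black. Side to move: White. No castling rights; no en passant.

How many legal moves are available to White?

White to move; king on b1.
In check: yes, from the black knight on c3.
Legal moves: none.
Count: 0.

0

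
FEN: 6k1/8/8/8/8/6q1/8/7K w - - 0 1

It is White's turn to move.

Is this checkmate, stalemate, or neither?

stalemate

White to move; white king on h1.
In check: no.
King squares — g1: attacked by Qg3; g2: attacked by Qg3; h2: attacked by Qg3.
Legal moves for White: none.
Not in check and no legal moves → stalemate.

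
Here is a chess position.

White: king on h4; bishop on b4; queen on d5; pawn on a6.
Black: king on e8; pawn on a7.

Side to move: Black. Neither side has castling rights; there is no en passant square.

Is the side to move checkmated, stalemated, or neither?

stalemate

Black to move; black king on e8.
In check: no.
King squares — d7: attacked by Qd5; e7: attacked by Bb4; f7: attacked by Qd5; d8: attacked by Qd5; f8: attacked by Bb4.
Legal moves for Black: none.
Not in check and no legal moves → stalemate.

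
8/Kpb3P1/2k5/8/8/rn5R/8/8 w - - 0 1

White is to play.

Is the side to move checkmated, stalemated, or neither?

White to move; white king on a7.
In check: yes, from the black rook on a3.
King squares — a6: attacked by Ra3; b6: attacked by Kc6; b7: attacked by Kc6; a8: attacked by Ra3; b8: attacked by Bc7.
Legal moves for White: none.
In check with no legal moves → checkmate.

checkmate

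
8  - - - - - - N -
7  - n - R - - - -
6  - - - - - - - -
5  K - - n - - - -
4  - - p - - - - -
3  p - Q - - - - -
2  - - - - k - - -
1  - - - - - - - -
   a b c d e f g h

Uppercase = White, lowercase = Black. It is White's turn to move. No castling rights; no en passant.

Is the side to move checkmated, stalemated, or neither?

neither

White to move; white king on a5.
In check: yes, from the black knight on b7.
King squares — a4: available; b4: attacked by Nd5; b5: available; a6: available; b6: attacked by Nd5.
Legal moves for White: Ka6, Kb5, Ka4, Rxb7.
White is in check but has 4 legal moves → neither.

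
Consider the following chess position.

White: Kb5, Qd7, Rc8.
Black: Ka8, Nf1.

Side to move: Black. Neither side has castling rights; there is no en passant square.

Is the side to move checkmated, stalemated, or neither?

Black to move; black king on a8.
In check: yes, from the white rook on c8.
King squares — a7: attacked by Qd7; b7: attacked by Qd7; b8: attacked by Rc8.
Legal moves for Black: none.
In check with no legal moves → checkmate.

checkmate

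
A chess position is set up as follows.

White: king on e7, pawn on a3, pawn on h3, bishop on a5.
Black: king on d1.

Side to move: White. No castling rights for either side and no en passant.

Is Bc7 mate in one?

After Bc7: black king on d1; in check: no.
Black is not in check, so this cannot be checkmate.

no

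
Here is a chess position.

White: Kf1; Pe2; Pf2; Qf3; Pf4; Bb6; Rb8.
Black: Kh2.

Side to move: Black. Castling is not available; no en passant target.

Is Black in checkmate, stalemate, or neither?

Black to move; black king on h2.
In check: no.
King squares — g1: attacked by Kf1; h1: attacked by Qf3; g2: attacked by Kf1; g3: attacked by Pf2; h3: attacked by Qf3.
Legal moves for Black: none.
Not in check and no legal moves → stalemate.

stalemate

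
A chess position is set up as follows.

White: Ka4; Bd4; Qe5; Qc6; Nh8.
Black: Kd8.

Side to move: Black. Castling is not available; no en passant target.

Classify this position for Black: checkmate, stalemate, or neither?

stalemate

Black to move; black king on d8.
In check: no.
King squares — c7: attacked by Qe5; d7: attacked by Qc6; e7: attacked by Qe5; c8: attacked by Qc6; e8: attacked by Qe5.
Legal moves for Black: none.
Not in check and no legal moves → stalemate.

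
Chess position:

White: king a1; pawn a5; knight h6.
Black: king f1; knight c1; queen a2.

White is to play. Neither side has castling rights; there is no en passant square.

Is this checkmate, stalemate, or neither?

checkmate

White to move; white king on a1.
In check: yes, from the black queen on a2.
King squares — b1: attacked by Qa2; a2: attacked by Nc1; b2: attacked by Qa2.
Legal moves for White: none.
In check with no legal moves → checkmate.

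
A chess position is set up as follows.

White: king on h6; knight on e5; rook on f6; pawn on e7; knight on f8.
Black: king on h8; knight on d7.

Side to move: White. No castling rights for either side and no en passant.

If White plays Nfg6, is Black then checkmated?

After Nfg6: black king on h8; in check: yes, from the white knight on g6.
Black has 1 legal reply: Kg8.
In check but a legal move exists → not checkmate.

no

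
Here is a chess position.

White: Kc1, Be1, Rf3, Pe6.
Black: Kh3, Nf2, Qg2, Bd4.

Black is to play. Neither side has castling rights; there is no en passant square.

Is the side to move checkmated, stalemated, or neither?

neither

Black to move; black king on h3.
In check: yes, from the white rook on f3.
King squares — g2: own queen; h2: available; g3: attacked by Rf3; g4: available; h4: available.
Legal moves for Black: Kh4, Kg4, Kh2, Qg3, Qxf3.
Black is in check but has 5 legal moves → neither.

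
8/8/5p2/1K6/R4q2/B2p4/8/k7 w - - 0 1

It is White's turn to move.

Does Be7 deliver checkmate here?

After Be7: black king on a1; in check: yes, from the white rook on a4.
Black has 3 legal replies: Kb2, Kb1, Qxa4+.
In check but a legal move exists → not checkmate.

no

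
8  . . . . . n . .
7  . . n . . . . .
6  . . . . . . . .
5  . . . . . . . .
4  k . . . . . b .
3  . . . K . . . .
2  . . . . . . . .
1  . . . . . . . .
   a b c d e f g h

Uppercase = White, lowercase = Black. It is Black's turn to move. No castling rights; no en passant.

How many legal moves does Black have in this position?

24

Black to move; king on a4.
In check: no.
Legal moves: Nh7, Nd7, Ng6, Nfe6, Ne8, Na8, Nce6, Na6, Nd5, Nb5, Bc8, Bd7, Be6, Bh5, Bf5+, Bh3, Bf3, Be2+, Bd1, Kb5, Ka5, Kb4, Kb3, Ka3.
Count: 24.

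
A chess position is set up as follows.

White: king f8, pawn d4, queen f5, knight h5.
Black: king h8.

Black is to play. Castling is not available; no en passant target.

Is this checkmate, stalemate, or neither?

stalemate

Black to move; black king on h8.
In check: no.
King squares — g7: attacked by Nh5; h7: attacked by Qf5; g8: attacked by Kf8.
Legal moves for Black: none.
Not in check and no legal moves → stalemate.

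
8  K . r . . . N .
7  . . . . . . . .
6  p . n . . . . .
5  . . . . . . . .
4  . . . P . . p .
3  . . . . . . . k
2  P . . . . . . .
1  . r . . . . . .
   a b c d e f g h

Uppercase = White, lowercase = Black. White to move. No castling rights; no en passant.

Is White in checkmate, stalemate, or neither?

White to move; white king on a8.
In check: yes, from the black rook on c8.
King squares — a7: attacked by Nc6; b7: attacked by Rb1; b8: attacked by Rb1.
Legal moves for White: none.
In check with no legal moves → checkmate.

checkmate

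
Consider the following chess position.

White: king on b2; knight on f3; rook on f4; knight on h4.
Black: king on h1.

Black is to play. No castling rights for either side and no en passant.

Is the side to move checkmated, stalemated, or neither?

Black to move; black king on h1.
In check: no.
King squares — g1: attacked by Nf3; g2: attacked by Nh4; h2: attacked by Nf3.
Legal moves for Black: none.
Not in check and no legal moves → stalemate.

stalemate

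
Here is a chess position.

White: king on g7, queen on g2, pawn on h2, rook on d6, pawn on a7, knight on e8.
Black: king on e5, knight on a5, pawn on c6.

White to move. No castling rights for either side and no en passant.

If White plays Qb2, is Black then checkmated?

After Qb2: black king on e5; in check: yes, from the white queen on b2.
Black has 3 legal replies: Kf5, Kf4, Ke4.
In check but a legal move exists → not checkmate.

no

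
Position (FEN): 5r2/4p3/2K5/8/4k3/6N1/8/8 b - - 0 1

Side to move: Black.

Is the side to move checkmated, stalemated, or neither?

neither

Black to move; black king on e4.
In check: yes, from the white knight on g3.
King squares — d3: available; e3: available; f3: available; d4: available; f4: available; d5: attacked by Kc6; e5: available; f5: attacked by Ng3.
Legal moves for Black: Ke5, Kf4, Kd4, Kf3, Ke3, Kd3.
Black is in check but has 6 legal moves → neither.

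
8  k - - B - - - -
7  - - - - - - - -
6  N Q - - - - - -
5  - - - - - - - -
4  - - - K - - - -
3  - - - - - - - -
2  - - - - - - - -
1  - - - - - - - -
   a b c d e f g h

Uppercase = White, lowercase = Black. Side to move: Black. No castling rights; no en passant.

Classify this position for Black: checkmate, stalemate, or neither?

Black to move; black king on a8.
In check: no.
King squares — a7: attacked by Qb6; b7: attacked by Qb6; b8: attacked by Na6.
Legal moves for Black: none.
Not in check and no legal moves → stalemate.

stalemate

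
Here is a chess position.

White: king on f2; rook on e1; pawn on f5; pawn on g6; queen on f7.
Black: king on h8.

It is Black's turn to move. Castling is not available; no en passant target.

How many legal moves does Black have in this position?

Black to move; king on h8.
In check: no.
Legal moves: none.
Count: 0.

0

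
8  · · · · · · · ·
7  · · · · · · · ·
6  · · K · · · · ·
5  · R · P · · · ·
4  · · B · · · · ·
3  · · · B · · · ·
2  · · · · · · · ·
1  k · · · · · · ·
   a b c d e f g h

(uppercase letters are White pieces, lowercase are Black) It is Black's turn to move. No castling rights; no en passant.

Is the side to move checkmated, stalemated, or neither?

stalemate

Black to move; black king on a1.
In check: no.
King squares — b1: attacked by Bd3; a2: attacked by Bc4; b2: attacked by Rb5.
Legal moves for Black: none.
Not in check and no legal moves → stalemate.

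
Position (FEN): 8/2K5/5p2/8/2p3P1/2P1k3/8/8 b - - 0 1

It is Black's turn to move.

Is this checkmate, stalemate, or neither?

neither

Black to move; black king on e3.
In check: no.
Legal moves for Black: Kf4, Ke4, Kf3, Kd3, Kf2, Ke2, Kd2, f5.
Black has 8 legal moves and is not in check → neither.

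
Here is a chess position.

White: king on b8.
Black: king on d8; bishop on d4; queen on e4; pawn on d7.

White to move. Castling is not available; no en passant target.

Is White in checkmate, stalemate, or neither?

White to move; white king on b8.
In check: no.
King squares — a7: attacked by Bd4; b7: attacked by Qe4; c7: attacked by Kd8; a8: attacked by Qe4; c8: attacked by Kd8.
Legal moves for White: none.
Not in check and no legal moves → stalemate.

stalemate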